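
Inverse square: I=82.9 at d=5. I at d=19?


I₁d₁² = I₂d₂²
I₂ = I₁ × (d₁/d₂)²
= 82.9 × (5/19)²
= 82.9 × 25/361
= 2072.5/361
≈ 5.7410

5.7410


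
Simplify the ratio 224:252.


GCD(224, 252) = 28
224/28 : 252/28
= 8:9

8:9


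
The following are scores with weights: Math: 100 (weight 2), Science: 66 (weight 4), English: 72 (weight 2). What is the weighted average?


Numerator = 100×2 + 66×4 + 72×2
= 200 + 264 + 144
= 608
Total weight = 8
Weighted avg = 608/8
= 76.00

76.00


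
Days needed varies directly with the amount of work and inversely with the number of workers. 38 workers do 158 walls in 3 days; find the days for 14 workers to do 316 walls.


Days ∝ work / workers, so d₂ = d₁ × (m₁/m₂) × (w₂/w₁)
Workers factor (inverse): 38/14 ≈ 2.7143
Work factor (direct): 316/158 = 2.0000
d₂ = 3 × 38/14 × 316/158 = (3 × 38 × 316) / (14 × 158) = 36024/2212
≈ 16.29 days

16.29 days


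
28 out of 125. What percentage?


Percentage = (part / whole) × 100
= (28 / 125) × 100
= 22.40%

22.40%


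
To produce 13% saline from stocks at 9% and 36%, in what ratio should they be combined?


Let x parts of 9% mix with y parts of 36%.
9x + 36y = 13(x + y)
9x + 36y = 13x + 13y
x(9 - 13) = y(13 - 36)
x/y = (36 - 13)/(13 - 9) = 23/4
Simplify: 23:4
= 23:4

23:4


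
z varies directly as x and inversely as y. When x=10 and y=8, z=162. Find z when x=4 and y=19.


z = k·x/y
Solve for k using the known point: k = z·y/x = 162×8/10 = 1296/10 = 129.6000
Now evaluate at x=4, y=19:
z = k × 4 / 19 = (1296 × 4) / (10 × 19) = 5184/190
≈ 27.2842

27.2842


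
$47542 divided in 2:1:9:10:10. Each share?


Total parts = 2 + 1 + 9 + 10 + 10 = 32
Part 1: 47542 × 2/32 = 2971.38
Part 2: 47542 × 1/32 = 1485.69
Part 3: 47542 × 9/32 = 13371.19
Part 4: 47542 × 10/32 = 14856.88
Part 5: 47542 × 10/32 = 14856.88
= Part 1: $2971.38, Part 2: $1485.69, Part 3: $13371.19, Part 4: $14856.88, Part 5: $14856.88

Part 1: $2971.38, Part 2: $1485.69, Part 3: $13371.19, Part 4: $14856.88, Part 5: $14856.88


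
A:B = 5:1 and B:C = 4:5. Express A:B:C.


Match B: multiply A:B by 4 → 20:4
Multiply B:C by 1 → 4:5
Combined: 20:4:5
GCD = 1
= 20:4:5

20:4:5


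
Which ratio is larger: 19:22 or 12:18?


19/22 = 0.8636
12/18 = 0.6667
0.8636 > 0.6667, so 19:22 is greater
= 19:22

19:22


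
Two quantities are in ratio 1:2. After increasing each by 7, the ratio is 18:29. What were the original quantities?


Let A = 1k, B = 2k.
(1k + 7) / (2k + 7) = 18/29
Cross-multiply: 29(1k + 7) = 18(2k + 7)
29k + 203 = 36k + 126
29k - 36k = 126 - 203
-7k = -77
k = -77/-7 = 11
A = 1×11 = 11, B = 2×11 = 22
= A = 11, B = 22

A = 11, B = 22


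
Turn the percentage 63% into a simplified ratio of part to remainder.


63% means 63 parts out of 100; remainder = 37
Part : remainder = 63:37
GCD = 1
= 63:37

63:37


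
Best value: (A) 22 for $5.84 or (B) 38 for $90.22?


Deal A: $5.84/22 = $0.2655/unit
Deal B: $90.22/38 = $2.3742/unit
A is cheaper per unit
= Deal A

Deal A


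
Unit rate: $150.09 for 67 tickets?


Unit rate = total / quantity
= 150.09 / 67
= $2.24 per unit

$2.24 per unit


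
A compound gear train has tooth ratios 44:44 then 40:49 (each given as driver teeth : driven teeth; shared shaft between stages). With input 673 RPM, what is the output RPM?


Stage 1: RPM_B = RPM_A × t_A/t_B = 673 × 44/44 = 29612/44 = 673.00
B and C share a shaft → RPM_C = RPM_B
Stage 2: RPM_D = RPM_C × t_C/t_D = RPM_A × (t_A×t_C)/(t_B×t_D)
Overall ratio = (44×40)/(44×49) = 1760/2156
RPM_D = 673 × 1760/2156 = 1184480/2156
≈ 549.39 RPM

549.39 RPM


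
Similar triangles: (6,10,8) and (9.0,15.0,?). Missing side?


Scale factor = 9.0/6 = 1.5
Missing side = 8 × 1.5
= 12.0

12.0


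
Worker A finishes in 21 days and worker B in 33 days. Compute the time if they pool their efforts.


Rate of A = 1/21 per day
Rate of B = 1/33 per day
Combined rate = 1/21 + 1/33 = 54/693 ≈ 0.0779 per day
Days = 1 / combined rate = 693/54
≈ 12.83 days

12.83 days


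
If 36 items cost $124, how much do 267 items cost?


Direct proportion: y/x = constant
k = 124/36 ≈ 3.4444
y₂ = k × 267 = 124 × 267 / 36 = 33108/36
≈ 919.67

919.67


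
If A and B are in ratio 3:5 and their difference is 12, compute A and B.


Let A = 3k, B = 5k.
5k - 3k = 12
2k = 12 → k = 12/2 = 6
A = 3×6 = 18, B = 5×6 = 30
= A = 18, B = 30

A = 18, B = 30


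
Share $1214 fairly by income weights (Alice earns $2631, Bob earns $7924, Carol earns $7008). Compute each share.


Total income = 2631 + 7924 + 7008 = $17563
Alice: $1214 × 2631/17563 = $181.86
Bob: $1214 × 7924/17563 = $547.73
Carol: $1214 × 7008/17563 = $484.41
= Alice: $181.86, Bob: $547.73, Carol: $484.41

Alice: $181.86, Bob: $547.73, Carol: $484.41


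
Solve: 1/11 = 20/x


Cross multiply: 1 × x = 11 × 20
1x = 220
x = 220 / 1
= 220.00

220.00


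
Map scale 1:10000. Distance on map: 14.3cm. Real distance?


Real distance = map distance × scale
= 14.3cm × 10000
= 143000 cm = 1430.0 m
= 1.430 km

1.430 km


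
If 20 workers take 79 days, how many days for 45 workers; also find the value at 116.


Inverse proportion: x × y = constant
k = 20 × 79 = 1580
At x=45: k/45 = 35.11
At x=116: k/116 = 13.62
= 35.11 and 13.62

35.11 and 13.62


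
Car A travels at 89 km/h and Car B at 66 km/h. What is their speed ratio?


Ratio = 89:66
GCD = 1
Simplified = 89:66
Time ratio (same distance) = 66:89
Speed ratio = 89:66

89:66


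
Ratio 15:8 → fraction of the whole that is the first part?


Total parts = 15 + 8 = 23
First part: 15/23 = 15/23
= 15/23

15/23


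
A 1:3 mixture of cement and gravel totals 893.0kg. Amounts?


Total parts = 1 + 3 = 4
cement: 893.0 × 1/4 = 223.3kg
gravel: 893.0 × 3/4 = 669.8kg
= 223.3kg and 669.8kg

223.3kg and 669.8kg


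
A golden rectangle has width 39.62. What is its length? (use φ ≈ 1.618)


φ = (1 + √5) / 2 ≈ 1.618
Length = width × φ = 39.62 × 1.618 = 64.10516
≈ 64.11

64.11


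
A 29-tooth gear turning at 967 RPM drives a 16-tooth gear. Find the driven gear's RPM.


Gear ratio = 29:16 = 29:16
RPM_B = RPM_A × (teeth_A / teeth_B)
= 967 × (29/16)
= 1752.7 RPM

1752.7 RPM


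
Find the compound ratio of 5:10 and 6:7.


Compound ratio = (5×6) : (10×7)
= 30:70
GCD = 10
= 3:7

3:7


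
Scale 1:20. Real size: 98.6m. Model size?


Model size = real / scale
= 98.6 / 20
= 4.9300 m

4.9300 m


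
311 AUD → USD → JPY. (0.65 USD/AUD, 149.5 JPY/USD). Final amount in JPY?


Step 1: 311 AUD × 0.65 = 202.15 USD
Step 2: 202.15 USD × 149.5 = 30221.43 JPY
Implied rate AUD→JPY = 0.65 × 149.5 = 97.1750
= 30221.43 JPY

30221.43 JPY


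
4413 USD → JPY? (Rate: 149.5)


Amount × rate = 4413 × 149.5
= 659743.50 JPY

659743.50 JPY


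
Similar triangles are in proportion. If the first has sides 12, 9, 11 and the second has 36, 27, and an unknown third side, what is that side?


Scale factor = 36/12 = 3
Missing side = 11 × 3
= 33.0

33.0


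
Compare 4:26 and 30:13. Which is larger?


4/26 = 0.1538
30/13 = 2.3077
0.1538 < 2.3077, so 4:26 is less
= 30:13

30:13


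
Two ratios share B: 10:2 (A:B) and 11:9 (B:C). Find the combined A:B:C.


Match B: multiply A:B by 11 → 110:22
Multiply B:C by 2 → 22:18
Combined: 110:22:18
GCD = 2
= 55:11:9

55:11:9


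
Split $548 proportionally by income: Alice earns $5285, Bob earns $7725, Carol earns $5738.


Total income = 5285 + 7725 + 5738 = $18748
Alice: $548 × 5285/18748 = $154.48
Bob: $548 × 7725/18748 = $225.80
Carol: $548 × 5738/18748 = $167.72
= Alice: $154.48, Bob: $225.80, Carol: $167.72

Alice: $154.48, Bob: $225.80, Carol: $167.72


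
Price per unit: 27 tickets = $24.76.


Unit rate = total / quantity
= 24.76 / 27
= $0.92 per unit

$0.92 per unit


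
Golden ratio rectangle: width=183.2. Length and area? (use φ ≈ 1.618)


φ = (1 + √5) / 2 ≈ 1.618
Length = width × φ = 183.2 × 1.618 = 296.4176
≈ 296.42
Area = width × length = 183.2 × 296.4176 = 54303.70432 ≈ 54303.70
= Length: 296.42, Area: 54303.70

Length: 296.42, Area: 54303.70


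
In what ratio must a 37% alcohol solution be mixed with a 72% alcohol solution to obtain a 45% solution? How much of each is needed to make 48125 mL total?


Let x parts of 37% mix with y parts of 72%.
37x + 72y = 45(x + y)
37x + 72y = 45x + 45y
x(37 - 45) = y(45 - 72)
x/y = (72 - 45)/(45 - 37) = 27/8
Simplify: 27:8
Total parts = 35; one part = 48125/35 = 1375.00 mL
37% solution: 27×1375.00 = 37125.00 mL
72% solution: 8×1375.00 = 11000.00 mL
= ratio 27:8; 37125.00 mL and 11000.00 mL

ratio 27:8; 37125.00 mL and 11000.00 mL


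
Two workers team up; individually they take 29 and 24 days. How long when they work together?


Rate of A = 1/29 per day
Rate of B = 1/24 per day
Combined rate = 1/29 + 1/24 = 53/696 ≈ 0.0761 per day
Days = 1 / combined rate = 696/53
≈ 13.13 days

13.13 days


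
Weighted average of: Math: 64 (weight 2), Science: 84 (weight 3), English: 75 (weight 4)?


Numerator = 64×2 + 84×3 + 75×4
= 128 + 252 + 300
= 680
Total weight = 9
Weighted avg = 680/9
= 75.56

75.56


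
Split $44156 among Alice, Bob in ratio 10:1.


Total parts = 10 + 1 = 11
Alice: 44156 × 10/11 = 40141.82
Bob: 44156 × 1/11 = 4014.18
= Alice: $40141.82, Bob: $4014.18

Alice: $40141.82, Bob: $4014.18


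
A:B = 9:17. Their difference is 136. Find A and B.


Let A = 9k, B = 17k.
17k - 9k = 136
8k = 136 → k = 136/8 = 17
A = 9×17 = 153, B = 17×17 = 289
= A = 153, B = 289

A = 153, B = 289


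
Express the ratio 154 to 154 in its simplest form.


GCD(154, 154) = 154
154/154 : 154/154
= 1:1

1:1


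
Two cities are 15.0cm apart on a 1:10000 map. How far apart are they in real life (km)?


Real distance = map distance × scale
= 15.0cm × 10000
= 150000 cm = 1500.0 m
= 1.500 km

1.500 km


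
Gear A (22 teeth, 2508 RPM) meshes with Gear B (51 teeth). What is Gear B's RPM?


Gear ratio = 22:51 = 22:51
RPM_B = RPM_A × (teeth_A / teeth_B)
= 2508 × (22/51)
= 1081.9 RPM

1081.9 RPM


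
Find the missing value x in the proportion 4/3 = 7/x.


Cross multiply: 4 × x = 3 × 7
4x = 21
x = 21 / 4
= 5.25

5.25


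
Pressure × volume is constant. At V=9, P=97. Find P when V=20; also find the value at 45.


Inverse proportion: x × y = constant
k = 9 × 97 = 873
At x=20: k/20 = 43.65
At x=45: k/45 = 19.40
= 43.65 and 19.40

43.65 and 19.40


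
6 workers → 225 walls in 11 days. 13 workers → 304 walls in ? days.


Days ∝ work / workers, so d₂ = d₁ × (m₁/m₂) × (w₂/w₁)
Workers factor (inverse): 6/13 ≈ 0.4615
Work factor (direct): 304/225 ≈ 1.3511
d₂ = 11 × 6/13 × 304/225 = (11 × 6 × 304) / (13 × 225) = 20064/2925
≈ 6.86 days

6.86 days


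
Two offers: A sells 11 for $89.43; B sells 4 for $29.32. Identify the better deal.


Deal A: $89.43/11 = $8.1300/unit
Deal B: $29.32/4 = $7.3300/unit
B is cheaper per unit
= Deal B

Deal B


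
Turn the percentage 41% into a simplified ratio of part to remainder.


41% means 41 parts out of 100; remainder = 59
Part : remainder = 41:59
GCD = 1
= 41:59

41:59


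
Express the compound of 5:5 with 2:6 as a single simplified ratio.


Compound ratio = (5×2) : (5×6)
= 10:30
GCD = 10
= 1:3

1:3


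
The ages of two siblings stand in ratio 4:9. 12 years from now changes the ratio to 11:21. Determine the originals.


Let A = 4k, B = 9k.
(4k + 12) / (9k + 12) = 11/21
Cross-multiply: 21(4k + 12) = 11(9k + 12)
84k + 252 = 99k + 132
84k - 99k = 132 - 252
-15k = -120
k = -120/-15 = 8
A = 4×8 = 32, B = 9×8 = 72
= A = 32, B = 72

A = 32, B = 72


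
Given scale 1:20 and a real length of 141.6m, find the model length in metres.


Model size = real / scale
= 141.6 / 20
= 7.0800 m

7.0800 m


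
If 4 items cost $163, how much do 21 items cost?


Direct proportion: y/x = constant
k = 163/4 = 40.7500
y₂ = k × 21 = 163 × 21 / 4 = 3423/4
= 855.75

855.75


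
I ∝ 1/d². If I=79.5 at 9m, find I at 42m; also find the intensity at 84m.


I₁d₁² = I₂d₂²
I at 42m = 79.5 × (9/42)² = 79.5 × 81/1764 = 6439.5/1764 ≈ 3.6505
I at 84m = 79.5 × (9/84)² = 79.5 × 81/7056 = 6439.5/7056 ≈ 0.9126
= 3.6505 and 0.9126

3.6505 and 0.9126


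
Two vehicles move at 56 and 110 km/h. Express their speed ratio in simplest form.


Ratio = 56:110
GCD = 2
Simplified = 28:55
Time ratio (same distance) = 55:28
Speed ratio = 28:55

28:55


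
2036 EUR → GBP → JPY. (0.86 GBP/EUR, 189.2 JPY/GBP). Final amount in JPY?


Step 1: 2036 EUR × 0.86 = 1750.96 GBP
Step 2: 1750.96 GBP × 189.2 = 331281.63 JPY
Implied rate EUR→JPY = 0.86 × 189.2 = 162.7120
= 331281.63 JPY

331281.63 JPY


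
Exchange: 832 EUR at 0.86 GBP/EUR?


Amount × rate = 832 × 0.86
= 715.52 GBP

715.52 GBP


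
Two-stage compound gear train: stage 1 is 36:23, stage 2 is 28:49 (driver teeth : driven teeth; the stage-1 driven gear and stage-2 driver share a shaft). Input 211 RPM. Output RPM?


Stage 1: RPM_B = RPM_A × t_A/t_B = 211 × 36/23 = 7596/23 ≈ 330.26
B and C share a shaft → RPM_C = RPM_B
Stage 2: RPM_D = RPM_C × t_C/t_D = RPM_A × (t_A×t_C)/(t_B×t_D)
Overall ratio = (36×28)/(23×49) = 1008/1127
RPM_D = 211 × 1008/1127 = 212688/1127
≈ 188.72 RPM

188.72 RPM


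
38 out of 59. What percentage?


Percentage = (part / whole) × 100
= (38 / 59) × 100
≈ 64.41%

64.41%


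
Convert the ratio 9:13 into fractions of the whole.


Total parts = 9 + 13 = 22
First part: 9/22 = 9/22
Second part: 13/22 = 13/22
= 9/22 and 13/22

9/22 and 13/22


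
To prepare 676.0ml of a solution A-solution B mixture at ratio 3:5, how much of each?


Total parts = 3 + 5 = 8
solution A: 676.0 × 3/8 = 253.5ml
solution B: 676.0 × 5/8 = 422.5ml
= 253.5ml and 422.5ml

253.5ml and 422.5ml


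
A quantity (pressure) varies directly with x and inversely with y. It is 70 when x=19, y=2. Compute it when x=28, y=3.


z = k·x/y
Solve for k using the known point: k = z·y/x = 70×2/19 = 140/19 ≈ 7.3684
Now evaluate at x=28, y=3:
z = k × 28 / 3 = (140 × 28) / (19 × 3) = 3920/57
≈ 68.7719

68.7719


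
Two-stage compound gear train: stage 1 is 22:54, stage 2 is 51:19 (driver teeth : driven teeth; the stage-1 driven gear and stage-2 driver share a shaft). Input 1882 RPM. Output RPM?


Stage 1: RPM_B = RPM_A × t_A/t_B = 1882 × 22/54 = 41404/54 ≈ 766.74
B and C share a shaft → RPM_C = RPM_B
Stage 2: RPM_D = RPM_C × t_C/t_D = RPM_A × (t_A×t_C)/(t_B×t_D)
Overall ratio = (22×51)/(54×19) = 1122/1026
RPM_D = 1882 × 1122/1026 = 2111604/1026
≈ 2058.09 RPM

2058.09 RPM


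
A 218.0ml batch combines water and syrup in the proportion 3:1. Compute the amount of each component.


Total parts = 3 + 1 = 4
water: 218.0 × 3/4 = 163.5ml
syrup: 218.0 × 1/4 = 54.5ml
= 163.5ml and 54.5ml

163.5ml and 54.5ml


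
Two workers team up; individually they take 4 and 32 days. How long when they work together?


Rate of A = 1/4 per day
Rate of B = 1/32 per day
Combined rate = 1/4 + 1/32 = 36/128 ≈ 0.2813 per day
Days = 1 / combined rate = 128/36
≈ 3.56 days

3.56 days


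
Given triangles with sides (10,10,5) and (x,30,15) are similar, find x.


Scale factor = 30/10 = 3
Missing side = 10 × 3
= 30.0

30.0


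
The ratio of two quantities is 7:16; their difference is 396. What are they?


Let A = 7k, B = 16k.
16k - 7k = 396
9k = 396 → k = 396/9 = 44
A = 7×44 = 308, B = 16×44 = 704
= A = 308, B = 704

A = 308, B = 704


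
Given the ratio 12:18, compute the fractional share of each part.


Total parts = 12 + 18 = 30
First part: 12/30 = 2/5
Second part: 18/30 = 3/5
= 2/5 and 3/5

2/5 and 3/5


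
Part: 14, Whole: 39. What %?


Percentage = (part / whole) × 100
= (14 / 39) × 100
≈ 35.90%

35.90%


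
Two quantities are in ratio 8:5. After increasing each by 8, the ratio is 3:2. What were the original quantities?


Let A = 8k, B = 5k.
(8k + 8) / (5k + 8) = 3/2
Cross-multiply: 2(8k + 8) = 3(5k + 8)
16k + 16 = 15k + 24
16k - 15k = 24 - 16
1k = 8
k = 8/1 = 8
A = 8×8 = 64, B = 5×8 = 40
= A = 64, B = 40

A = 64, B = 40


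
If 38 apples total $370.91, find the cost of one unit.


Unit rate = total / quantity
= 370.91 / 38
= $9.76 per unit

$9.76 per unit


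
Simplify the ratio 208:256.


GCD(208, 256) = 16
208/16 : 256/16
= 13:16

13:16


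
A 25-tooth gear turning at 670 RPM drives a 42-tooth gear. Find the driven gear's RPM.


Gear ratio = 25:42 = 25:42
RPM_B = RPM_A × (teeth_A / teeth_B)
= 670 × (25/42)
= 398.8 RPM

398.8 RPM


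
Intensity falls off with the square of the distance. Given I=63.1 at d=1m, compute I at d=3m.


I₁d₁² = I₂d₂²
I₂ = I₁ × (d₁/d₂)²
= 63.1 × (1/3)²
= 63.1 × 1/9
= 63.1/9
≈ 7.0111

7.0111


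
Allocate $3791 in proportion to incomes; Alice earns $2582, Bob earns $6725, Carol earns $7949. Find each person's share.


Total income = 2582 + 6725 + 7949 = $17256
Alice: $3791 × 2582/17256 = $567.24
Bob: $3791 × 6725/17256 = $1477.43
Carol: $3791 × 7949/17256 = $1746.33
= Alice: $567.24, Bob: $1477.43, Carol: $1746.33

Alice: $567.24, Bob: $1477.43, Carol: $1746.33


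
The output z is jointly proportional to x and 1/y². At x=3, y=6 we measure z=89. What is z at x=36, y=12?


z = k·x/y²
Solve for k using the known point: k = z·y²/x = 89×36/3 = 3204/3 = 1068.0000
Now evaluate at x=36, y=12:
z = k × 36 / 144 = (3204 × 36) / (3 × 144) = 115344/432
= 267.0000

267.0000


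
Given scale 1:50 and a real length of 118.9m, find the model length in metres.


Model size = real / scale
= 118.9 / 50
= 2.3780 m

2.3780 m


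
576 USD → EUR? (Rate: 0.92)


Amount × rate = 576 × 0.92
= 529.92 EUR

529.92 EUR


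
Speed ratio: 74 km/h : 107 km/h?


Ratio = 74:107
GCD = 1
Simplified = 74:107
Time ratio (same distance) = 107:74
Speed ratio = 74:107

74:107


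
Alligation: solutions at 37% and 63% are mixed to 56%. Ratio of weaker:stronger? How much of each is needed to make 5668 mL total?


Let x parts of 37% mix with y parts of 63%.
37x + 63y = 56(x + y)
37x + 63y = 56x + 56y
x(37 - 56) = y(56 - 63)
x/y = (63 - 56)/(56 - 37) = 7/19
Simplify: 7:19
Total parts = 26; one part = 5668/26 = 218.00 mL
37% solution: 7×218.00 = 1526.00 mL
63% solution: 19×218.00 = 4142.00 mL
= ratio 7:19; 1526.00 mL and 4142.00 mL

ratio 7:19; 1526.00 mL and 4142.00 mL


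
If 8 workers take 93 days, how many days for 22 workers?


Inverse proportion: x × y = constant
k = 8 × 93 = 744
y₂ = k / 22 = 744 / 22
= 33.82

33.82


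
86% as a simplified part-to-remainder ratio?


86% means 86 parts out of 100; remainder = 14
Part : remainder = 86:14
GCD = 2
= 43:7

43:7


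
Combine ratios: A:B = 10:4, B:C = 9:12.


Match B: multiply A:B by 9 → 90:36
Multiply B:C by 4 → 36:48
Combined: 90:36:48
GCD = 6
= 15:6:8

15:6:8


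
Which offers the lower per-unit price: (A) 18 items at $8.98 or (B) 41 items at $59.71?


Deal A: $8.98/18 = $0.4989/unit
Deal B: $59.71/41 = $1.4563/unit
A is cheaper per unit
= Deal A

Deal A


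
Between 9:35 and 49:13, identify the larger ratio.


9/35 = 0.2571
49/13 = 3.7692
0.2571 < 3.7692, so 9:35 is less
= 49:13

49:13


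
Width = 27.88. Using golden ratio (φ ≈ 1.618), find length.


φ = (1 + √5) / 2 ≈ 1.618
Length = width × φ = 27.88 × 1.618 = 45.10984
≈ 45.11

45.11


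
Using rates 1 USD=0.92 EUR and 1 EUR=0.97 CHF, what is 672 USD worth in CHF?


Step 1: 672 USD × 0.92 = 618.24 EUR
Step 2: 618.24 EUR × 0.97 = 599.69 CHF
Implied rate USD→CHF = 0.92 × 0.97 = 0.8924
= 599.69 CHF

599.69 CHF


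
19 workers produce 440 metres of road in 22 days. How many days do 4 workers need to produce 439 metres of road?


Days ∝ work / workers, so d₂ = d₁ × (m₁/m₂) × (w₂/w₁)
Workers factor (inverse): 19/4 = 4.7500
Work factor (direct): 439/440 ≈ 0.9977
d₂ = 22 × 19/4 × 439/440 = (22 × 19 × 439) / (4 × 440) = 183502/1760
≈ 104.26 days

104.26 days


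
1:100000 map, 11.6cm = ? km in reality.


Real distance = map distance × scale
= 11.6cm × 100000
= 1160000 cm = 11600.0 m
= 11.600 km

11.600 km


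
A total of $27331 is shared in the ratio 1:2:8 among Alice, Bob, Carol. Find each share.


Total parts = 1 + 2 + 8 = 11
Alice: 27331 × 1/11 = 2484.64
Bob: 27331 × 2/11 = 4969.27
Carol: 27331 × 8/11 = 19877.09
= Alice: $2484.64, Bob: $4969.27, Carol: $19877.09

Alice: $2484.64, Bob: $4969.27, Carol: $19877.09


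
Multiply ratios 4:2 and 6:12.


Compound ratio = (4×6) : (2×12)
= 24:24
GCD = 24
= 1:1

1:1


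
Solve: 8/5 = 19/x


Cross multiply: 8 × x = 5 × 19
8x = 95
x = 95 / 8
= 11.88

11.88


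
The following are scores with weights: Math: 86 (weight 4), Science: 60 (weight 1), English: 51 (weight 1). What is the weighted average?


Numerator = 86×4 + 60×1 + 51×1
= 344 + 60 + 51
= 455
Total weight = 6
Weighted avg = 455/6
= 75.83

75.83


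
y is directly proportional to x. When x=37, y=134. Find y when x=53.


Direct proportion: y/x = constant
k = 134/37 ≈ 3.6216
y₂ = k × 53 = 134 × 53 / 37 = 7102/37
≈ 191.95

191.95


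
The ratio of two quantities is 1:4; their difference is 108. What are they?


Let A = 1k, B = 4k.
4k - 1k = 108
3k = 108 → k = 108/3 = 36
A = 1×36 = 36, B = 4×36 = 144
= A = 36, B = 144

A = 36, B = 144


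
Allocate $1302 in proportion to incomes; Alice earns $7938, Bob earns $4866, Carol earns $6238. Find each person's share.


Total income = 7938 + 4866 + 6238 = $19042
Alice: $1302 × 7938/19042 = $542.76
Bob: $1302 × 4866/19042 = $332.71
Carol: $1302 × 6238/19042 = $426.52
= Alice: $542.76, Bob: $332.71, Carol: $426.52

Alice: $542.76, Bob: $332.71, Carol: $426.52


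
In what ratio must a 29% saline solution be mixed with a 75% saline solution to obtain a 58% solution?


Let x parts of 29% mix with y parts of 75%.
29x + 75y = 58(x + y)
29x + 75y = 58x + 58y
x(29 - 58) = y(58 - 75)
x/y = (75 - 58)/(58 - 29) = 17/29
Simplify: 17:29
= 17:29

17:29


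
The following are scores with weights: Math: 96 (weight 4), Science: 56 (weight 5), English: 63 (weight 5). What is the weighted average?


Numerator = 96×4 + 56×5 + 63×5
= 384 + 280 + 315
= 979
Total weight = 14
Weighted avg = 979/14
= 69.93

69.93


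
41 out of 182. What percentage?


Percentage = (part / whole) × 100
= (41 / 182) × 100
≈ 22.53%

22.53%


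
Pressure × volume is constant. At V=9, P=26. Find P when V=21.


Inverse proportion: x × y = constant
k = 9 × 26 = 234
y₂ = k / 21 = 234 / 21
= 11.14

11.14


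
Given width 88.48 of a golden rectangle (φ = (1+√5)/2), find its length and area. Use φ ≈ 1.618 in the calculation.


φ = (1 + √5) / 2 ≈ 1.618
Length = width × φ = 88.48 × 1.618 = 143.16064
≈ 143.16
Area = width × length = 88.48 × 143.16064 = 12666.8534272 ≈ 12666.85
= Length: 143.16, Area: 12666.85

Length: 143.16, Area: 12666.85


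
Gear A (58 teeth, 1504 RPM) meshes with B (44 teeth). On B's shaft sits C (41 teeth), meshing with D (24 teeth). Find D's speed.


Stage 1: RPM_B = RPM_A × t_A/t_B = 1504 × 58/44 = 87232/44 ≈ 1982.55
B and C share a shaft → RPM_C = RPM_B
Stage 2: RPM_D = RPM_C × t_C/t_D = RPM_A × (t_A×t_C)/(t_B×t_D)
Overall ratio = (58×41)/(44×24) = 2378/1056
RPM_D = 1504 × 2378/1056 = 3576512/1056
≈ 3386.85 RPM

3386.85 RPM


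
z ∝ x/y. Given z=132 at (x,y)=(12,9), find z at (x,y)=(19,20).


z = k·x/y
Solve for k using the known point: k = z·y/x = 132×9/12 = 1188/12 = 99.0000
Now evaluate at x=19, y=20:
z = k × 19 / 20 = (1188 × 19) / (12 × 20) = 22572/240
= 94.0500

94.0500


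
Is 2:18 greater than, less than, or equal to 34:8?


2/18 = 0.1111
34/8 = 4.2500
0.1111 < 4.2500, so 2:18 is less
= less than

less than


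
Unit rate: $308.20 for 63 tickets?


Unit rate = total / quantity
= 308.20 / 63
= $4.89 per unit

$4.89 per unit


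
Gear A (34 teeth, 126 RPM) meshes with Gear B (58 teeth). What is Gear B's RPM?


Gear ratio = 34:58 = 17:29
RPM_B = RPM_A × (teeth_A / teeth_B)
= 126 × (34/58)
= 73.9 RPM

73.9 RPM


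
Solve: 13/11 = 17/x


Cross multiply: 13 × x = 11 × 17
13x = 187
x = 187 / 13
= 14.38

14.38


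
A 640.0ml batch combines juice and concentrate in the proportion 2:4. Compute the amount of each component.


Total parts = 2 + 4 = 6
juice: 640.0 × 2/6 = 213.3ml
concentrate: 640.0 × 4/6 = 426.7ml
= 213.3ml and 426.7ml

213.3ml and 426.7ml


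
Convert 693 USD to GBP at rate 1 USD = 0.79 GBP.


Amount × rate = 693 × 0.79
= 547.47 GBP

547.47 GBP


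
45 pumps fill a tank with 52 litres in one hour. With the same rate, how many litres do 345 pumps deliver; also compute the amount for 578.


Direct proportion: y/x = constant
k = 52/45 ≈ 1.1556
y at x=345: k × 345 = 52 × 345 / 45 = 17940/45 ≈ 398.67
y at x=578: k × 578 = 52 × 578 / 45 = 30056/45 ≈ 667.91
= 398.67 and 667.91

398.67 and 667.91


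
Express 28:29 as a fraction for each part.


Total parts = 28 + 29 = 57
First part: 28/57 = 28/57
Second part: 29/57 = 29/57
= 28/57 and 29/57

28/57 and 29/57


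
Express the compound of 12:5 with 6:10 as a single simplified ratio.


Compound ratio = (12×6) : (5×10)
= 72:50
GCD = 2
= 36:25

36:25


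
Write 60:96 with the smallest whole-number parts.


GCD(60, 96) = 12
60/12 : 96/12
= 5:8

5:8


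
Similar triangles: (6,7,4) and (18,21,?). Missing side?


Scale factor = 18/6 = 3
Missing side = 4 × 3
= 12.0

12.0


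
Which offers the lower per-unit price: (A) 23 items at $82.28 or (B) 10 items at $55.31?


Deal A: $82.28/23 = $3.5774/unit
Deal B: $55.31/10 = $5.5310/unit
A is cheaper per unit
= Deal A

Deal A


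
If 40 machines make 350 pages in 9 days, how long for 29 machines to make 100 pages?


Days ∝ work / workers, so d₂ = d₁ × (m₁/m₂) × (w₂/w₁)
Workers factor (inverse): 40/29 ≈ 1.3793
Work factor (direct): 100/350 ≈ 0.2857
d₂ = 9 × 40/29 × 100/350 = (9 × 40 × 100) / (29 × 350) = 36000/10150
≈ 3.55 days

3.55 days


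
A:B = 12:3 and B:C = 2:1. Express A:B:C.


Match B: multiply A:B by 2 → 24:6
Multiply B:C by 3 → 6:3
Combined: 24:6:3
GCD = 3
= 8:2:1

8:2:1


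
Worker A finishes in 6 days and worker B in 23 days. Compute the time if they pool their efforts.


Rate of A = 1/6 per day
Rate of B = 1/23 per day
Combined rate = 1/6 + 1/23 = 29/138 ≈ 0.2101 per day
Days = 1 / combined rate = 138/29
≈ 4.76 days

4.76 days


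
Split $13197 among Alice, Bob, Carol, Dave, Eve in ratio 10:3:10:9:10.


Total parts = 10 + 3 + 10 + 9 + 10 = 42
Alice: 13197 × 10/42 = 3142.14
Bob: 13197 × 3/42 = 942.64
Carol: 13197 × 10/42 = 3142.14
Dave: 13197 × 9/42 = 2827.93
Eve: 13197 × 10/42 = 3142.14
= Alice: $3142.14, Bob: $942.64, Carol: $3142.14, Dave: $2827.93, Eve: $3142.14

Alice: $3142.14, Bob: $942.64, Carol: $3142.14, Dave: $2827.93, Eve: $3142.14


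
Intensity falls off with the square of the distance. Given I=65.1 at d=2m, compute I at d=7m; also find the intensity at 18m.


I₁d₁² = I₂d₂²
I at 7m = 65.1 × (2/7)² = 65.1 × 4/49 = 260.4/49 ≈ 5.3143
I at 18m = 65.1 × (2/18)² = 65.1 × 4/324 = 260.4/324 ≈ 0.8037
= 5.3143 and 0.8037

5.3143 and 0.8037


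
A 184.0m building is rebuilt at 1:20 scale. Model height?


Model size = real / scale
= 184.0 / 20
= 9.2000 m

9.2000 m


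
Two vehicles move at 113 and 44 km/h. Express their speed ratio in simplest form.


Ratio = 113:44
GCD = 1
Simplified = 113:44
Time ratio (same distance) = 44:113
Speed ratio = 113:44

113:44


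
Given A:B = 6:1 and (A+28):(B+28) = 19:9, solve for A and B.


Let A = 6k, B = 1k.
(6k + 28) / (1k + 28) = 19/9
Cross-multiply: 9(6k + 28) = 19(1k + 28)
54k + 252 = 19k + 532
54k - 19k = 532 - 252
35k = 280
k = 280/35 = 8
A = 6×8 = 48, B = 1×8 = 8
= A = 48, B = 8

A = 48, B = 8


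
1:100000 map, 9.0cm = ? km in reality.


Real distance = map distance × scale
= 9.0cm × 100000
= 900000 cm = 9000.0 m
= 9.000 km

9.000 km


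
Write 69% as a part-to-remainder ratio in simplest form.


69% means 69 parts out of 100; remainder = 31
Part : remainder = 69:31
GCD = 1
= 69:31

69:31


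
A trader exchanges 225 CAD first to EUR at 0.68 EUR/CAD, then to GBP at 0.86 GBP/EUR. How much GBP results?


Step 1: 225 CAD × 0.68 = 153.00 EUR
Step 2: 153.00 EUR × 0.86 = 131.58 GBP
Implied rate CAD→GBP = 0.68 × 0.86 = 0.5848
= 131.58 GBP

131.58 GBP


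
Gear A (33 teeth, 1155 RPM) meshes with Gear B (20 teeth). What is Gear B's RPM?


Gear ratio = 33:20 = 33:20
RPM_B = RPM_A × (teeth_A / teeth_B)
= 1155 × (33/20)
= 1905.8 RPM

1905.8 RPM


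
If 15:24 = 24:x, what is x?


Cross multiply: 15 × x = 24 × 24
15x = 576
x = 576 / 15
= 38.40

38.40


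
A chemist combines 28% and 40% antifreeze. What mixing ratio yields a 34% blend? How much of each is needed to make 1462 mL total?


Let x parts of 28% mix with y parts of 40%.
28x + 40y = 34(x + y)
28x + 40y = 34x + 34y
x(28 - 34) = y(34 - 40)
x/y = (40 - 34)/(34 - 28) = 6/6
Simplify: 1:1
Total parts = 2; one part = 1462/2 = 731.00 mL
28% solution: 1×731.00 = 731.00 mL
40% solution: 1×731.00 = 731.00 mL
= ratio 1:1; 731.00 mL and 731.00 mL

ratio 1:1; 731.00 mL and 731.00 mL


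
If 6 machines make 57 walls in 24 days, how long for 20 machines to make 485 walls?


Days ∝ work / workers, so d₂ = d₁ × (m₁/m₂) × (w₂/w₁)
Workers factor (inverse): 6/20 = 0.3000
Work factor (direct): 485/57 ≈ 8.5088
d₂ = 24 × 6/20 × 485/57 = (24 × 6 × 485) / (20 × 57) = 69840/1140
≈ 61.26 days

61.26 days


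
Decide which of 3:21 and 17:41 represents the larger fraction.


3/21 = 0.1429
17/41 = 0.4146
0.1429 < 0.4146, so 3:21 is less
= 17:41

17:41


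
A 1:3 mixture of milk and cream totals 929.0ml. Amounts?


Total parts = 1 + 3 = 4
milk: 929.0 × 1/4 = 232.3ml
cream: 929.0 × 3/4 = 696.8ml
= 232.3ml and 696.8ml

232.3ml and 696.8ml


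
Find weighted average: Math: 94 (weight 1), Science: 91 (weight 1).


Numerator = 94×1 + 91×1
= 94 + 91
= 185
Total weight = 2
Weighted avg = 185/2
= 92.50

92.50


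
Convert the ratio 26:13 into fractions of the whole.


Total parts = 26 + 13 = 39
First part: 26/39 = 2/3
Second part: 13/39 = 1/3
= 2/3 and 1/3

2/3 and 1/3


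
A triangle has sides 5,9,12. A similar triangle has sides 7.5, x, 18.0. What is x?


Scale factor = 7.5/5 = 1.5
Missing side = 9 × 1.5
= 13.5

13.5


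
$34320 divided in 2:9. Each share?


Total parts = 2 + 9 = 11
Part 1: 34320 × 2/11 = 6240.00
Part 2: 34320 × 9/11 = 28080.00
= Part 1: $6240.00, Part 2: $28080.00

Part 1: $6240.00, Part 2: $28080.00


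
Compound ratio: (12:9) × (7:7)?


Compound ratio = (12×7) : (9×7)
= 84:63
GCD = 21
= 4:3

4:3


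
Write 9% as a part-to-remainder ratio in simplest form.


9% means 9 parts out of 100; remainder = 91
Part : remainder = 9:91
GCD = 1
= 9:91

9:91


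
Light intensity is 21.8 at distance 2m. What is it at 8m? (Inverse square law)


I₁d₁² = I₂d₂²
I₂ = I₁ × (d₁/d₂)²
= 21.8 × (2/8)²
= 21.8 × 4/64
= 87.2/64
= 1.3625

1.3625


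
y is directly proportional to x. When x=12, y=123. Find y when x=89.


Direct proportion: y/x = constant
k = 123/12 = 10.2500
y₂ = k × 89 = 123 × 89 / 12 = 10947/12
= 912.25

912.25


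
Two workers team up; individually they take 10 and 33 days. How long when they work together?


Rate of A = 1/10 per day
Rate of B = 1/33 per day
Combined rate = 1/10 + 1/33 = 43/330 ≈ 0.1303 per day
Days = 1 / combined rate = 330/43
≈ 7.67 days

7.67 days


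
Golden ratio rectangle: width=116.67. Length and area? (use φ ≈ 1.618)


φ = (1 + √5) / 2 ≈ 1.618
Length = width × φ = 116.67 × 1.618 = 188.77206
≈ 188.77
Area = width × length = 116.67 × 188.77206 = 22024.0362402 ≈ 22024.04
= Length: 188.77, Area: 22024.04

Length: 188.77, Area: 22024.04


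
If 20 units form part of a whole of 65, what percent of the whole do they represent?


Percentage = (part / whole) × 100
= (20 / 65) × 100
≈ 30.77%

30.77%


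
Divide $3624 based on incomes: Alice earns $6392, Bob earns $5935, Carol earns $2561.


Total income = 6392 + 5935 + 2561 = $14888
Alice: $3624 × 6392/14888 = $1555.92
Bob: $3624 × 5935/14888 = $1444.68
Carol: $3624 × 2561/14888 = $623.39
= Alice: $1555.92, Bob: $1444.68, Carol: $623.39

Alice: $1555.92, Bob: $1444.68, Carol: $623.39


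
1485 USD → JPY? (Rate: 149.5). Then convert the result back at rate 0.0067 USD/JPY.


Amount × rate = 1485 × 149.5 = 222007.50 JPY
Round-trip: 222007.50 × 0.0067 = 1487.45 USD
= 222007.50 JPY, then 1487.45 USD

222007.50 JPY, then 1487.45 USD


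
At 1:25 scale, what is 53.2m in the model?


Model size = real / scale
= 53.2 / 25
= 2.1280 m

2.1280 m


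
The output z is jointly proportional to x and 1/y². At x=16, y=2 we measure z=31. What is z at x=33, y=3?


z = k·x/y²
Solve for k using the known point: k = z·y²/x = 31×4/16 = 124/16 = 7.7500
Now evaluate at x=33, y=3:
z = k × 33 / 9 = (124 × 33) / (16 × 9) = 4092/144
≈ 28.4167

28.4167


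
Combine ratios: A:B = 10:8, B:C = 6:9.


Match B: multiply A:B by 6 → 60:48
Multiply B:C by 8 → 48:72
Combined: 60:48:72
GCD = 12
= 5:4:6

5:4:6


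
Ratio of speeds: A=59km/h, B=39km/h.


Ratio = 59:39
GCD = 1
Simplified = 59:39
Time ratio (same distance) = 39:59
Speed ratio = 59:39

59:39


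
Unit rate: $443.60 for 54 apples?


Unit rate = total / quantity
= 443.60 / 54
= $8.21 per unit

$8.21 per unit


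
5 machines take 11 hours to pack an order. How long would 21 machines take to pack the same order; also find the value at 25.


Inverse proportion: x × y = constant
k = 5 × 11 = 55
At x=21: k/21 = 2.62
At x=25: k/25 = 2.20
= 2.62 and 2.20

2.62 and 2.20


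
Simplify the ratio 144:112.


GCD(144, 112) = 16
144/16 : 112/16
= 9:7

9:7


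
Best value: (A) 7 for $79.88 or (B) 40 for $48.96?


Deal A: $79.88/7 = $11.4114/unit
Deal B: $48.96/40 = $1.2240/unit
B is cheaper per unit
= Deal B

Deal B


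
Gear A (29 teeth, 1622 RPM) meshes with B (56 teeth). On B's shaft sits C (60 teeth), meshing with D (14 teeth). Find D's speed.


Stage 1: RPM_B = RPM_A × t_A/t_B = 1622 × 29/56 = 47038/56 ≈ 839.96
B and C share a shaft → RPM_C = RPM_B
Stage 2: RPM_D = RPM_C × t_C/t_D = RPM_A × (t_A×t_C)/(t_B×t_D)
Overall ratio = (29×60)/(56×14) = 1740/784
RPM_D = 1622 × 1740/784 = 2822280/784
≈ 3599.85 RPM

3599.85 RPM


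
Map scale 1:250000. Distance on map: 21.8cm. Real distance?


Real distance = map distance × scale
= 21.8cm × 250000
= 5450000 cm = 54500.0 m
= 54.500 km

54.500 km


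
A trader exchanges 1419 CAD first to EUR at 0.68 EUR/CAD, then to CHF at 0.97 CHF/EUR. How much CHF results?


Step 1: 1419 CAD × 0.68 = 964.92 EUR
Step 2: 964.92 EUR × 0.97 = 935.97 CHF
Implied rate CAD→CHF = 0.68 × 0.97 = 0.6596
= 935.97 CHF

935.97 CHF


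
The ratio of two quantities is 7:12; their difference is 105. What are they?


Let A = 7k, B = 12k.
12k - 7k = 105
5k = 105 → k = 105/5 = 21
A = 7×21 = 147, B = 12×21 = 252
= A = 147, B = 252

A = 147, B = 252


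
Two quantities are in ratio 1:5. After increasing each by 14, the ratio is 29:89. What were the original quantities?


Let A = 1k, B = 5k.
(1k + 14) / (5k + 14) = 29/89
Cross-multiply: 89(1k + 14) = 29(5k + 14)
89k + 1246 = 145k + 406
89k - 145k = 406 - 1246
-56k = -840
k = -840/-56 = 15
A = 1×15 = 15, B = 5×15 = 75
= A = 15, B = 75

A = 15, B = 75


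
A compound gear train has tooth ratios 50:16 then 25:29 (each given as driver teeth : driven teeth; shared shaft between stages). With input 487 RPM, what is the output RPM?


Stage 1: RPM_B = RPM_A × t_A/t_B = 487 × 50/16 = 24350/16 ≈ 1521.88
B and C share a shaft → RPM_C = RPM_B
Stage 2: RPM_D = RPM_C × t_C/t_D = RPM_A × (t_A×t_C)/(t_B×t_D)
Overall ratio = (50×25)/(16×29) = 1250/464
RPM_D = 487 × 1250/464 = 608750/464
≈ 1311.96 RPM

1311.96 RPM


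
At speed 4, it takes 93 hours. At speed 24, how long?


Inverse proportion: x × y = constant
k = 4 × 93 = 372
y₂ = k / 24 = 372 / 24
= 15.50

15.50


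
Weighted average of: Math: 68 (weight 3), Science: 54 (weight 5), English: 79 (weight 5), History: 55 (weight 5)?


Numerator = 68×3 + 54×5 + 79×5 + 55×5
= 204 + 270 + 395 + 275
= 1144
Total weight = 18
Weighted avg = 1144/18
= 63.56

63.56


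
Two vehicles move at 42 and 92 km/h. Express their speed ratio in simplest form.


Ratio = 42:92
GCD = 2
Simplified = 21:46
Time ratio (same distance) = 46:21
Speed ratio = 21:46

21:46


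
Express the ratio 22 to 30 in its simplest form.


GCD(22, 30) = 2
22/2 : 30/2
= 11:15

11:15


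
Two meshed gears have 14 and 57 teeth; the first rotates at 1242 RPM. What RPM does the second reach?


Gear ratio = 14:57 = 14:57
RPM_B = RPM_A × (teeth_A / teeth_B)
= 1242 × (14/57)
= 305.1 RPM

305.1 RPM


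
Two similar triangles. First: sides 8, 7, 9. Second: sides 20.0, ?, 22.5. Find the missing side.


Scale factor = 20.0/8 = 2.5
Missing side = 7 × 2.5
= 17.5

17.5


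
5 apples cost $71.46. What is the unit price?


Unit rate = total / quantity
= 71.46 / 5
= $14.29 per unit

$14.29 per unit


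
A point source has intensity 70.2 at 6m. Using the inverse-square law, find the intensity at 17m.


I₁d₁² = I₂d₂²
I₂ = I₁ × (d₁/d₂)²
= 70.2 × (6/17)²
= 70.2 × 36/289
= 2527.2/289
≈ 8.7446

8.7446


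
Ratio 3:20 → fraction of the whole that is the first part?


Total parts = 3 + 20 = 23
First part: 3/23 = 3/23
= 3/23

3/23


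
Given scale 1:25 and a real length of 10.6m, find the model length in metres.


Model size = real / scale
= 10.6 / 25
= 0.4240 m

0.4240 m


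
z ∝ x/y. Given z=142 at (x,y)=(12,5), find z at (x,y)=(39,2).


z = k·x/y
Solve for k using the known point: k = z·y/x = 142×5/12 = 710/12 ≈ 59.1667
Now evaluate at x=39, y=2:
z = k × 39 / 2 = (710 × 39) / (12 × 2) = 27690/24
= 1153.7500

1153.7500


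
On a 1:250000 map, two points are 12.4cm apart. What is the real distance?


Real distance = map distance × scale
= 12.4cm × 250000
= 3100000 cm = 31000.0 m
= 31.000 km

31.000 km


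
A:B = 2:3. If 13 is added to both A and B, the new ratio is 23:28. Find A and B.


Let A = 2k, B = 3k.
(2k + 13) / (3k + 13) = 23/28
Cross-multiply: 28(2k + 13) = 23(3k + 13)
56k + 364 = 69k + 299
56k - 69k = 299 - 364
-13k = -65
k = -65/-13 = 5
A = 2×5 = 10, B = 3×5 = 15
= A = 10, B = 15

A = 10, B = 15


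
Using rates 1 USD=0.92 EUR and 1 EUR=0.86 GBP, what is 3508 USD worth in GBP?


Step 1: 3508 USD × 0.92 = 3227.36 EUR
Step 2: 3227.36 EUR × 0.86 = 2775.53 GBP
Implied rate USD→GBP = 0.92 × 0.86 = 0.7912
= 2775.53 GBP

2775.53 GBP


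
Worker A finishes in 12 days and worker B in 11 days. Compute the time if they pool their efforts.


Rate of A = 1/12 per day
Rate of B = 1/11 per day
Combined rate = 1/12 + 1/11 = 23/132 ≈ 0.1742 per day
Days = 1 / combined rate = 132/23
≈ 5.74 days

5.74 days


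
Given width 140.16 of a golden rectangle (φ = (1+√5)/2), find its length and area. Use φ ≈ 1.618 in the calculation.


φ = (1 + √5) / 2 ≈ 1.618
Length = width × φ = 140.16 × 1.618 = 226.77888
≈ 226.78
Area = width × length = 140.16 × 226.77888 = 31785.3278208 ≈ 31785.33
= Length: 226.78, Area: 31785.33

Length: 226.78, Area: 31785.33


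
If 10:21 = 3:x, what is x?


Cross multiply: 10 × x = 21 × 3
10x = 63
x = 63 / 10
= 6.30

6.30
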